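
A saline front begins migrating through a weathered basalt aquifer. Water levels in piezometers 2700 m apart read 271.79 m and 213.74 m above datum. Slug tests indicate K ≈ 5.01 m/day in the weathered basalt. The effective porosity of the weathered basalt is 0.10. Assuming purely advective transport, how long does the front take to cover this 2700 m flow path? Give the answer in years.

6.86

Hydraulic gradient i = (271.79 − 213.74) / 2700 = 58.05 / 2700 = 0.02150.
Darcy flux q = K · i = 5.010 × 0.02150 = 0.1077 m/day.
Seepage velocity v = q / n_e = 0.1077 / 0.10 = 1.077 m/day.
Travel time t = L / v = 2700 / 1.077 = 2507 days = 6.863 years.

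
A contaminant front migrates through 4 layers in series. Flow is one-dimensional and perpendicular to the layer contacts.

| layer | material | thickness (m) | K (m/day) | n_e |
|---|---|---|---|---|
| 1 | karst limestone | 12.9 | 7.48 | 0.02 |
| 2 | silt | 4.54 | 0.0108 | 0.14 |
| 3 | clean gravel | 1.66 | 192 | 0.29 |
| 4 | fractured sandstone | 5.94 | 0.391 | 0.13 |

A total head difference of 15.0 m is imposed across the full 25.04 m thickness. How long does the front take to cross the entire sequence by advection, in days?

62.6

With flow normal to the layers, continuity requires the same specific discharge q through every layer.
Σ(b_i/K_i) = 12.9/7.48 + 4.54/0.0108 + 1.66/192 + 5.94/0.391 = 437.3 d.
q = Δh / Σ(b_i/K_i) = 15.0 / 437.3 = 0.03430 m/day.
In each layer the seepage velocity is v_i = q/n_i, so the layer transit time is t_i = b_i·n_i / q:
  layer 1 (karst limestone): t_1 = 12.9 × 0.02 / 0.03430 = 7.521 d
  layer 2 (silt): t_2 = 4.54 × 0.14 / 0.03430 = 18.53 d
  layer 3 (clean gravel): t_3 = 1.66 × 0.29 / 0.03430 = 14.03 d
  layer 4 (fractured sandstone): t_4 = 5.94 × 0.13 / 0.03430 = 22.51 d
Total t = Σ t_i = 62.60 days.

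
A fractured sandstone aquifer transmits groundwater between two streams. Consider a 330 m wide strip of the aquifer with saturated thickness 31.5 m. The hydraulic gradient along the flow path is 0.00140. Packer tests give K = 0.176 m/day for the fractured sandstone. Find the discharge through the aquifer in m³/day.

2.56

Cross-sectional area A = 330 × 31.5 = 10395 m².
Hydraulic gradient i = 0.00140.
Darcy's law: Q = K · A · i = 0.1760 × 10395 × 0.001400 = 2.561 m³/day.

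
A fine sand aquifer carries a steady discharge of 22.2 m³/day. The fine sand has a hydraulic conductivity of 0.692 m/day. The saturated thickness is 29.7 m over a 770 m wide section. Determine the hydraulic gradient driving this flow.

Cross-sectional area A = 770 × 29.7 = 22869 m².
From Q = K·A·i, i = Q / (K·A) = 22.2 / (0.6920 × 22869) = 0.001403.

0.00140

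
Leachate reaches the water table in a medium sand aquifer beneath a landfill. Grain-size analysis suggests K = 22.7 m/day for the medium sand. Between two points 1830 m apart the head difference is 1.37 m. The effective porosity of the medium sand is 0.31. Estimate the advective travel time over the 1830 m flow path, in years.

Hydraulic gradient i = Δh / L = 1.37 / 1830 = 0.0007486.
Darcy flux q = K · i = 22.70 × 0.0007486 = 0.01699 m/day.
Seepage velocity v = q / n_e = 0.01699 / 0.31 = 0.05482 m/day.
Travel time t = L / v = 1830 / 0.05482 = 33382 days = 91.40 years.

91.4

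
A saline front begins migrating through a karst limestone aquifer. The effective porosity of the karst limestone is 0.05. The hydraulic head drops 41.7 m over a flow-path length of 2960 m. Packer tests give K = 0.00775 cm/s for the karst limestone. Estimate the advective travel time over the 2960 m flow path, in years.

4.30

Convert K: 0.00775 cm/s × 864 = 6.696 m/day.
Hydraulic gradient i = Δh / L = 41.7 / 2960 = 0.01409.
Darcy flux q = K · i = 6.696 × 0.01409 = 0.09433 m/day.
Seepage velocity v = q / n_e = 0.09433 / 0.05 = 1.887 m/day.
Travel time t = L / v = 2960 / 1.887 = 1569 days = 4.295 years.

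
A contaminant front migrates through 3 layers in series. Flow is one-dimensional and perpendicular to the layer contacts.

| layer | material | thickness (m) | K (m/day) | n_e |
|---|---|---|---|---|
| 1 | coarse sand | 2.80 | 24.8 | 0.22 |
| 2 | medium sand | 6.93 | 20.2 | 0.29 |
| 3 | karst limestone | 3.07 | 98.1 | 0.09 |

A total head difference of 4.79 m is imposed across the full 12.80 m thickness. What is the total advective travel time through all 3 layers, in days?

0.295

With flow normal to the layers, continuity requires the same specific discharge q through every layer.
Σ(b_i/K_i) = 2.80/24.8 + 6.93/20.2 + 3.07/98.1 = 0.4873 d.
q = Δh / Σ(b_i/K_i) = 4.79 / 0.4873 = 9.830 m/day.
In each layer the seepage velocity is v_i = q/n_i, so the layer transit time is t_i = b_i·n_i / q:
  layer 1 (coarse sand): t_1 = 2.80 × 0.22 / 9.830 = 0.06266 d
  layer 2 (medium sand): t_2 = 6.93 × 0.29 / 9.830 = 0.2044 d
  layer 3 (karst limestone): t_3 = 3.07 × 0.09 / 9.830 = 0.02811 d
Total t = Σ t_i = 0.2952 days.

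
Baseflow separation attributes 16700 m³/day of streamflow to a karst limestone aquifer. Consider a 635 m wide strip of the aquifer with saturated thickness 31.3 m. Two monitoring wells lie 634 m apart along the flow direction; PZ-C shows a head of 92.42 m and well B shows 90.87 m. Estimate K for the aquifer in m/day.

Cross-sectional area A = 635 × 31.3 = 19876 m².
Hydraulic gradient i = (92.42 − 90.87) / 634 = 1.55 / 634 = 0.002445.
From Q = K·A·i, K = Q / (A·i) = 16700 / (19876 × 0.002445) = 343.7 m/day.

344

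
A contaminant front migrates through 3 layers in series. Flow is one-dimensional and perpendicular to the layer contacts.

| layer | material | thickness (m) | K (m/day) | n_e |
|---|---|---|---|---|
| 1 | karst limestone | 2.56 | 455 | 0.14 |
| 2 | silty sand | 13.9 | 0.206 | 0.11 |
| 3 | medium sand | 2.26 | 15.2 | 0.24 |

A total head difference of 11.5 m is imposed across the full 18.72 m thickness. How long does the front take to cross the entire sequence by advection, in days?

14.3

With flow normal to the layers, continuity requires the same specific discharge q through every layer.
Σ(b_i/K_i) = 2.56/455 + 13.9/0.206 + 2.26/15.2 = 67.63 d.
q = Δh / Σ(b_i/K_i) = 11.5 / 67.63 = 0.1700 m/day.
In each layer the seepage velocity is v_i = q/n_i, so the layer transit time is t_i = b_i·n_i / q:
  layer 1 (karst limestone): t_1 = 2.56 × 0.14 / 0.1700 = 2.108 d
  layer 2 (silty sand): t_2 = 13.9 × 0.11 / 0.1700 = 8.992 d
  layer 3 (medium sand): t_3 = 2.26 × 0.24 / 0.1700 = 3.190 d
Total t = Σ t_i = 14.29 days.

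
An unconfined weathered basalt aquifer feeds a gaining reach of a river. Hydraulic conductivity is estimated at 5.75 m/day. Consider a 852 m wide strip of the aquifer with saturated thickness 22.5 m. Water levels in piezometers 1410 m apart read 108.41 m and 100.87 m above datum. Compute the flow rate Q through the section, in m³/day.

Cross-sectional area A = 852 × 22.5 = 19170 m².
Hydraulic gradient i = (108.41 − 100.87) / 1410 = 7.54 / 1410 = 0.005348.
Darcy's law: Q = K · A · i = 5.750 × 19170 × 0.005348 = 589.4 m³/day.

589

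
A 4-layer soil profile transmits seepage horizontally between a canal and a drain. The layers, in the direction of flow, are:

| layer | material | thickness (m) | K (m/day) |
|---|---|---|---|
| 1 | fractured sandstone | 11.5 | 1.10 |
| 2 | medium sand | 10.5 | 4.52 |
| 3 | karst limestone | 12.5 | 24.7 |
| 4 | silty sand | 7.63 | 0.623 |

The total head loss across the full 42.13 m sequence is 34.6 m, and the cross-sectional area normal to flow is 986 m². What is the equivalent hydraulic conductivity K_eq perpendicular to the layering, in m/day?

Flow is perpendicular to layering, so the layers act in series and the equivalent K is the thickness-weighted harmonic mean.
Total thickness L = 11.5 + 10.5 + 12.5 + 7.63 = 42.13 m.
Σ(b_i/K_i) = 11.5/1.10 + 10.5/4.52 + 12.5/24.7 + 7.63/0.623 = 25.53 d.
K_eq = L / Σ(b_i/K_i) = 42.13 / 25.53 = 1.650 m/day.

1.65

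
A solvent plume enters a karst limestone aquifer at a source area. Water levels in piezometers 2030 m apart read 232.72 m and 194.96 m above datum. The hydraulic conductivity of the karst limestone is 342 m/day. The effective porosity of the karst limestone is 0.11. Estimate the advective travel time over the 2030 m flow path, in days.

Hydraulic gradient i = (232.72 − 194.96) / 2030 = 37.76 / 2030 = 0.01860.
Darcy flux q = K · i = 342.0 × 0.01860 = 6.362 m/day.
Seepage velocity v = q / n_e = 6.362 / 0.11 = 57.83 m/day.
Travel time t = L / v = 2030 / 57.83 = 35.10 days.

35.1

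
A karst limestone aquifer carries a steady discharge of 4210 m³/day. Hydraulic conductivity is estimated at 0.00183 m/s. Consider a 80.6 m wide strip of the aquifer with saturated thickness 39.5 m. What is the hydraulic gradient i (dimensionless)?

0.00836

Convert K: 0.00183 m/s × 86400 = 158.1 m/day.
Cross-sectional area A = 80.6 × 39.5 = 3184 m².
From Q = K·A·i, i = Q / (K·A) = 4210 / (158.1 × 3184) = 0.008363.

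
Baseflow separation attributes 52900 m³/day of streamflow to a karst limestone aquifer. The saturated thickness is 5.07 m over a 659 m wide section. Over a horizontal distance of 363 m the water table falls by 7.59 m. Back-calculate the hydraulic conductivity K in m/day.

Cross-sectional area A = 659 × 5.07 = 3341 m².
Hydraulic gradient i = Δh / L = 7.59 / 363 = 0.02091.
From Q = K·A·i, K = Q / (A·i) = 52900 / (3341 × 0.02091) = 757.2 m/day.

757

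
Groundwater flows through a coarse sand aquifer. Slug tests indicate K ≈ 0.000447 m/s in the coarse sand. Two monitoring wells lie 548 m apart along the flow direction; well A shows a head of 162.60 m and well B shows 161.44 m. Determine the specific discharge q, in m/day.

0.0818

Convert K: 0.000447 m/s × 86400 = 38.62 m/day.
Hydraulic gradient i = (162.60 − 161.44) / 548 = 1.16 / 548 = 0.002117.
Specific discharge q = K · i = 38.62 × 0.002117 = 0.08175 m/day.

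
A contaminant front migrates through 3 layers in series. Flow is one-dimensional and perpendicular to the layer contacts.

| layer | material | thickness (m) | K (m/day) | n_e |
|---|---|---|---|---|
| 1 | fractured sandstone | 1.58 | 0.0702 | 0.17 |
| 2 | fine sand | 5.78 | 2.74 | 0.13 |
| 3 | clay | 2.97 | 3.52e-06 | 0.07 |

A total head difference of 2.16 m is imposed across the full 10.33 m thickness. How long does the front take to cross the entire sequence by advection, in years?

1310

With flow normal to the layers, continuity requires the same specific discharge q through every layer.
Σ(b_i/K_i) = 1.58/0.0702 + 5.78/2.74 + 2.97/3.52e-06 = 8.438e+05 d.
q = Δh / Σ(b_i/K_i) = 2.16 / 8.438e+05 = 2.560e-06 m/day.
In each layer the seepage velocity is v_i = q/n_i, so the layer transit time is t_i = b_i·n_i / q:
  layer 1 (fractured sandstone): t_1 = 1.58 × 0.17 / 2.560e-06 = 1.049e+05 d
  layer 2 (fine sand): t_2 = 5.78 × 0.13 / 2.560e-06 = 2.935e+05 d
  layer 3 (clay): t_3 = 2.97 × 0.07 / 2.560e-06 = 81213 d
Total t = Σ t_i = 4.797e+05 days = 1313 years.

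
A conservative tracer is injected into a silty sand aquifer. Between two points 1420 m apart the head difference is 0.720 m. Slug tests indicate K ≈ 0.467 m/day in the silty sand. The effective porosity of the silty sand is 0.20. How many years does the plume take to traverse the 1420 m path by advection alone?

Hydraulic gradient i = Δh / L = 0.720 / 1420 = 0.0005070.
Darcy flux q = K · i = 0.4670 × 0.0005070 = 0.0002368 m/day.
Seepage velocity v = q / n_e = 0.0002368 / 0.20 = 0.001184 m/day.
Travel time t = L / v = 1420 / 0.001184 = 1.199e+06 days = 3284 years.

3280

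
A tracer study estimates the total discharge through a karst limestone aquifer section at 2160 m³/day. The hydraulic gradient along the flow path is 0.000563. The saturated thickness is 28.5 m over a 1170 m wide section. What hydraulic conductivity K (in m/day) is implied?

115

Cross-sectional area A = 1170 × 28.5 = 33345 m².
Hydraulic gradient i = 0.000563.
From Q = K·A·i, K = Q / (A·i) = 2160 / (33345 × 0.0005630) = 115.1 m/day.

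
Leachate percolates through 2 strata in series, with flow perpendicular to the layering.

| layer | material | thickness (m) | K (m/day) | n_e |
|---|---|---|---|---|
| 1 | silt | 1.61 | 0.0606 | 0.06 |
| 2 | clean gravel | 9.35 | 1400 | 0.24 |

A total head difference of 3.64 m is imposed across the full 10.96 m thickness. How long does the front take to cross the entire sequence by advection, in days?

With flow normal to the layers, continuity requires the same specific discharge q through every layer.
Σ(b_i/K_i) = 1.61/0.0606 + 9.35/1400 = 26.57 d.
q = Δh / Σ(b_i/K_i) = 3.64 / 26.57 = 0.1370 m/day.
In each layer the seepage velocity is v_i = q/n_i, so the layer transit time is t_i = b_i·n_i / q:
  layer 1 (silt): t_1 = 1.61 × 0.06 / 0.1370 = 0.7052 d
  layer 2 (clean gravel): t_2 = 9.35 × 0.24 / 0.1370 = 16.38 d
Total t = Σ t_i = 17.09 days.

17.1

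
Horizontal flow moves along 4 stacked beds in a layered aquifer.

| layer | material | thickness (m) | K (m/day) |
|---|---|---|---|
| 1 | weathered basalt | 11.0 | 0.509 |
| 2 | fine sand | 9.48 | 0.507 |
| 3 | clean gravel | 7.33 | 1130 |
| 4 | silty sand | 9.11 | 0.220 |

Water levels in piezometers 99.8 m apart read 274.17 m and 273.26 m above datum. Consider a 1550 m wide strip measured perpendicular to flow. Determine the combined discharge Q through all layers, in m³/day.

Flow is parallel to layering, so each bed carries its own Darcy discharge and the transmissivities add.
Σ(K_i·b_i) = 0.509×11.0 + 0.507×9.48 + 1130×7.33 + 0.220×9.11 = 8295 m²/day.
Hydraulic gradient i = (274.17 − 273.26) / 99.8 = 0.91 / 99.8 = 0.009118.
Q = Σ(K_i·b_i) · W · i = 8295 × 1550 × 0.009118 = 1.172e+05 m³/day.

117000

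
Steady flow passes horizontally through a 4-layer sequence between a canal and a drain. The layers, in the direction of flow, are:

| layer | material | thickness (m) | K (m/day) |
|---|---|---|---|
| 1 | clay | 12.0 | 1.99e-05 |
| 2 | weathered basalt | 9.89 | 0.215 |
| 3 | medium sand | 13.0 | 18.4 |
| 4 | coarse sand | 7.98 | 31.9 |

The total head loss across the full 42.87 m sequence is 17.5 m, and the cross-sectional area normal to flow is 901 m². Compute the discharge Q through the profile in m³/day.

0.0261

Flow is perpendicular to layering, so the layers act in series and the equivalent K is the thickness-weighted harmonic mean.
Total thickness L = 12.0 + 9.89 + 13.0 + 7.98 = 42.87 m.
Σ(b_i/K_i) = 12.0/1.99e-05 + 9.89/0.215 + 13.0/18.4 + 7.98/31.9 = 6.031e+05 d.
K_eq = L / Σ(b_i/K_i) = 42.87 / 6.031e+05 = 7.109e-05 m/day.
Q = K_eq · A · (Δh/L) = 7.109e-05 × 901 × (17.5/42.87) = 0.02615 m³/day.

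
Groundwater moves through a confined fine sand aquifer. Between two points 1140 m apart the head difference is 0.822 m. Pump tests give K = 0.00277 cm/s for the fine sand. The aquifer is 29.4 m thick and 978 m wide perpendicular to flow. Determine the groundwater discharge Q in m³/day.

49.6

Convert K: 0.00277 cm/s × 864 = 2.393 m/day.
Cross-sectional area A = 978 × 29.4 = 28753 m².
Hydraulic gradient i = Δh / L = 0.822 / 1140 = 0.0007211.
Darcy's law: Q = K · A · i = 2.393 × 28753 × 0.0007211 = 49.62 m³/day.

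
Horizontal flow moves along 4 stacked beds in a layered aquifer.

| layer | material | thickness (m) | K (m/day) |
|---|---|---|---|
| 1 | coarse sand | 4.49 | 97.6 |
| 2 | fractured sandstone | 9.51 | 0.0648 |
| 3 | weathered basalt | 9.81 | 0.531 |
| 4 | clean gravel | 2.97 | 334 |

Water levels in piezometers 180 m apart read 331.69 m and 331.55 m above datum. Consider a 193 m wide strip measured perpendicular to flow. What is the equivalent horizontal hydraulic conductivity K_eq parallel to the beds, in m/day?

53.6

Flow is parallel to layering, so each bed carries its own Darcy discharge and the transmissivities add.
Σ(K_i·b_i) = 97.6×4.49 + 0.0648×9.51 + 0.531×9.81 + 334×2.97 = 1436 m²/day.
Total thickness b = 26.78 m, so K_eq = Σ(K_i·b_i)/b = 53.62 m/day.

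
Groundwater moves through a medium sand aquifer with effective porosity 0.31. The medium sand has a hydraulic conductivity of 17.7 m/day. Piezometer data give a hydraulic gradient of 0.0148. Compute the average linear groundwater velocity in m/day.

Hydraulic gradient i = 0.0148.
Darcy flux q = K · i = 17.70 × 0.01480 = 0.2620 m/day.
Seepage velocity v = q / n_e = 0.2620 / 0.31 = 0.8450 m/day.

0.845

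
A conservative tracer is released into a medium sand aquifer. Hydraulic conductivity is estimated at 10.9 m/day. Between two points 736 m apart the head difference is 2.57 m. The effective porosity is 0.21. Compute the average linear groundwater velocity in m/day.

Hydraulic gradient i = Δh / L = 2.57 / 736 = 0.003492.
Darcy flux q = K · i = 10.90 × 0.003492 = 0.03806 m/day.
Seepage velocity v = q / n_e = 0.03806 / 0.21 = 0.1812 m/day.

0.181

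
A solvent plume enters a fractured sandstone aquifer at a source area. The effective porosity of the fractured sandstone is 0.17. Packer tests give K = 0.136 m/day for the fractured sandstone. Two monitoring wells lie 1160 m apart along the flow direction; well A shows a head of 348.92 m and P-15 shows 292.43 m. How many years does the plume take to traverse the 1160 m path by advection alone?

81.5

Hydraulic gradient i = (348.92 − 292.43) / 1160 = 56.49 / 1160 = 0.04870.
Darcy flux q = K · i = 0.1360 × 0.04870 = 0.006623 m/day.
Seepage velocity v = q / n_e = 0.006623 / 0.17 = 0.03896 m/day.
Travel time t = L / v = 1160 / 0.03896 = 29775 days = 81.52 years.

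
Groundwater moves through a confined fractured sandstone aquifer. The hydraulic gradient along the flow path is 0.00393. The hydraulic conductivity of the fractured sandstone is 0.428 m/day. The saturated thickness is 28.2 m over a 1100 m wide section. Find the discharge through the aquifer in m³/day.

Cross-sectional area A = 1100 × 28.2 = 31020 m².
Hydraulic gradient i = 0.00393.
Darcy's law: Q = K · A · i = 0.4280 × 31020 × 0.003930 = 52.18 m³/day.

52.2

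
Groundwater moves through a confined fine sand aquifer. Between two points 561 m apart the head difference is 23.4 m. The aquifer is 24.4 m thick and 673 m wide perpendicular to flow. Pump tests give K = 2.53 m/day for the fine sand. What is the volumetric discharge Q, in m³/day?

1730

Cross-sectional area A = 673 × 24.4 = 16421 m².
Hydraulic gradient i = Δh / L = 23.4 / 561 = 0.04171.
Darcy's law: Q = K · A · i = 2.530 × 16421 × 0.04171 = 1733 m³/day.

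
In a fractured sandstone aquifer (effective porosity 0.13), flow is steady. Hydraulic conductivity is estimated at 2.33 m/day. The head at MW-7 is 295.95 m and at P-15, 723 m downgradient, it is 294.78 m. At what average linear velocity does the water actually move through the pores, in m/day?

0.0290

Hydraulic gradient i = (295.95 − 294.78) / 723 = 1.17 / 723 = 0.001618.
Darcy flux q = K · i = 2.330 × 0.001618 = 0.003771 m/day.
Seepage velocity v = q / n_e = 0.003771 / 0.13 = 0.02900 m/day.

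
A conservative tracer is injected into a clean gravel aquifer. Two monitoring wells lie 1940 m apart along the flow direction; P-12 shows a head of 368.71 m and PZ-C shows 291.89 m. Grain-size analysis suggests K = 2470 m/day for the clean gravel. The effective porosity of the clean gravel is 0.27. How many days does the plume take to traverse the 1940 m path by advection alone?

Hydraulic gradient i = (368.71 − 291.89) / 1940 = 76.82 / 1940 = 0.03960.
Darcy flux q = K · i = 2470 × 0.03960 = 97.81 m/day.
Seepage velocity v = q / n_e = 97.81 / 0.27 = 362.2 m/day.
Travel time t = L / v = 1940 / 362.2 = 5.355 days.

5.36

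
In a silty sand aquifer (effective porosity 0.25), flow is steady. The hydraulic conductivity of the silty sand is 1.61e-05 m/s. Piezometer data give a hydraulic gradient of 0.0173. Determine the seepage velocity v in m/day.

0.0963

Convert K: 1.61e-05 m/s × 86400 = 1.391 m/day.
Hydraulic gradient i = 0.0173.
Darcy flux q = K · i = 1.391 × 0.01730 = 0.02406 m/day.
Seepage velocity v = q / n_e = 0.02406 / 0.25 = 0.09626 m/day.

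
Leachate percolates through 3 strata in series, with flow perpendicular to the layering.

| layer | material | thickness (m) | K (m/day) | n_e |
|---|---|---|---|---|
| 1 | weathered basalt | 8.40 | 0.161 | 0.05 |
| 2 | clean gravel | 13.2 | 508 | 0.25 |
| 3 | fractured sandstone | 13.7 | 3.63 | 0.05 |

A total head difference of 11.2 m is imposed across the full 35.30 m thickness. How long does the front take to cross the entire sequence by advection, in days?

With flow normal to the layers, continuity requires the same specific discharge q through every layer.
Σ(b_i/K_i) = 8.40/0.161 + 13.2/508 + 13.7/3.63 = 55.97 d.
q = Δh / Σ(b_i/K_i) = 11.2 / 55.97 = 0.2001 m/day.
In each layer the seepage velocity is v_i = q/n_i, so the layer transit time is t_i = b_i·n_i / q:
  layer 1 (weathered basalt): t_1 = 8.40 × 0.05 / 0.2001 = 2.099 d
  layer 2 (clean gravel): t_2 = 13.2 × 0.25 / 0.2001 = 16.49 d
  layer 3 (fractured sandstone): t_3 = 13.7 × 0.05 / 0.2001 = 3.423 d
Total t = Σ t_i = 22.01 days.

22.0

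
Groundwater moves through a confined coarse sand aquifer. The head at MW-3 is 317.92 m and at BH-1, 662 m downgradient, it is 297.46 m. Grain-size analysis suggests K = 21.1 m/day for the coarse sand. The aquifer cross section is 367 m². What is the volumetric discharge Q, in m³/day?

239

Hydraulic gradient i = (317.92 − 297.46) / 662 = 20.46 / 662 = 0.03091.
Darcy's law: Q = K · A · i = 21.10 × 367.0 × 0.03091 = 239.3 m³/day.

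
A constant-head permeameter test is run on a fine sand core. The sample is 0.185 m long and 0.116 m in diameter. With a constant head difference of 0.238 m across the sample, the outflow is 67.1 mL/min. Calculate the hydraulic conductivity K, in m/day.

Cross-sectional area A = π·(d/2)² = π × (0.116/2)² = 0.01057 m².
Convert discharge: 67.1 mL/min = 1.118e-06 m³/s.
Darcy's law rearranged: K = Q·L / (A·Δh) = 1.118e-06 × 0.185 / (0.01057 × 0.238) = 8.225e-05 m/s = 7.107 m/day.

7.11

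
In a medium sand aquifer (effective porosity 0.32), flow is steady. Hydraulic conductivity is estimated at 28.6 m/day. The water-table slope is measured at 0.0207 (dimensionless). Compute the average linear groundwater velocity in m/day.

Hydraulic gradient i = 0.0207.
Darcy flux q = K · i = 28.60 × 0.02070 = 0.5920 m/day.
Seepage velocity v = q / n_e = 0.5920 / 0.32 = 1.850 m/day.

1.85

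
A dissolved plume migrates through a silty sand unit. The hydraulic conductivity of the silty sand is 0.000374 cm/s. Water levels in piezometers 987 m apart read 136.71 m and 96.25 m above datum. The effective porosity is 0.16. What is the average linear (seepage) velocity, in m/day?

Convert K: 0.000374 cm/s × 864 = 0.3231 m/day.
Hydraulic gradient i = (136.71 − 96.25) / 987 = 40.46 / 987 = 0.04099.
Darcy flux q = K · i = 0.3231 × 0.04099 = 0.01325 m/day.
Seepage velocity v = q / n_e = 0.01325 / 0.16 = 0.08279 m/day.

0.0828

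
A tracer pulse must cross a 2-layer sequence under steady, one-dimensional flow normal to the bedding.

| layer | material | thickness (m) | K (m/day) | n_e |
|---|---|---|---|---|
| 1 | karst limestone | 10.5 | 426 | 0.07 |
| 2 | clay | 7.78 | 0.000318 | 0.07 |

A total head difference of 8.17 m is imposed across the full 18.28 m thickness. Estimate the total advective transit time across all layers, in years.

10.5

With flow normal to the layers, continuity requires the same specific discharge q through every layer.
Σ(b_i/K_i) = 10.5/426 + 7.78/0.000318 = 24465 d.
q = Δh / Σ(b_i/K_i) = 8.17 / 24465 = 0.0003339 m/day.
In each layer the seepage velocity is v_i = q/n_i, so the layer transit time is t_i = b_i·n_i / q:
  layer 1 (karst limestone): t_1 = 10.5 × 0.07 / 0.0003339 = 2201 d
  layer 2 (clay): t_2 = 7.78 × 0.07 / 0.0003339 = 1631 d
Total t = Σ t_i = 3832 days = 10.49 years.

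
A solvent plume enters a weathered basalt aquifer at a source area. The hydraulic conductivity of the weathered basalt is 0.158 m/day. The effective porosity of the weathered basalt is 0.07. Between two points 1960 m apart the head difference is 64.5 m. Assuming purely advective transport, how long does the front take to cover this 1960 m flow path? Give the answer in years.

72.2

Hydraulic gradient i = Δh / L = 64.5 / 1960 = 0.03291.
Darcy flux q = K · i = 0.1580 × 0.03291 = 0.005199 m/day.
Seepage velocity v = q / n_e = 0.005199 / 0.07 = 0.07428 m/day.
Travel time t = L / v = 1960 / 0.07428 = 26387 days = 72.24 years.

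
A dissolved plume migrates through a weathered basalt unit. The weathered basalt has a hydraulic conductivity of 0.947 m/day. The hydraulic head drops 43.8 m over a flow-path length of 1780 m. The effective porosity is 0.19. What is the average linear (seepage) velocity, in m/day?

0.123

Hydraulic gradient i = Δh / L = 43.8 / 1780 = 0.02461.
Darcy flux q = K · i = 0.9470 × 0.02461 = 0.02330 m/day.
Seepage velocity v = q / n_e = 0.02330 / 0.19 = 0.1226 m/day.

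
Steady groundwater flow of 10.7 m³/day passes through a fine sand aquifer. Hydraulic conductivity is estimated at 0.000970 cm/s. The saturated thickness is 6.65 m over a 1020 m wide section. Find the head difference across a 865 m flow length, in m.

1.63

Convert K: 0.000970 cm/s × 864 = 0.8381 m/day.
Cross-sectional area A = 1020 × 6.65 = 6783 m².
From Q = K·A·i, i = Q / (K·A) = 10.7 / (0.8381 × 6783) = 0.001882.
Head loss Δh = i · L = 0.001882 × 865 = 1.628 m.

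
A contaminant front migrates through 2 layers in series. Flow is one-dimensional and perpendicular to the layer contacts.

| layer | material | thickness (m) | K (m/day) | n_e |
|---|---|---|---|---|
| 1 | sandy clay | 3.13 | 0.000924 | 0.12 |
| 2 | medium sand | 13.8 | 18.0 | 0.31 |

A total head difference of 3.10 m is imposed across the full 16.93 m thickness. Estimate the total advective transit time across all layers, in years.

With flow normal to the layers, continuity requires the same specific discharge q through every layer.
Σ(b_i/K_i) = 3.13/0.000924 + 13.8/18.0 = 3388 d.
q = Δh / Σ(b_i/K_i) = 3.10 / 3388 = 0.0009149 m/day.
In each layer the seepage velocity is v_i = q/n_i, so the layer transit time is t_i = b_i·n_i / q:
  layer 1 (sandy clay): t_1 = 3.13 × 0.12 / 0.0009149 = 410.5 d
  layer 2 (medium sand): t_2 = 13.8 × 0.31 / 0.0009149 = 4676 d
Total t = Σ t_i = 5086 days = 13.93 years.

13.9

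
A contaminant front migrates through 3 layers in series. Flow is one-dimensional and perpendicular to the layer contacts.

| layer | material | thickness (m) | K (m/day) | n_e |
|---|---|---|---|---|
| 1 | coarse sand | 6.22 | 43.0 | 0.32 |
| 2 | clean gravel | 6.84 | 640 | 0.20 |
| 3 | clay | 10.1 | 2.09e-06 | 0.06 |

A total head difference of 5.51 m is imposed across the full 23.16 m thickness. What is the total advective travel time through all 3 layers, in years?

9520

With flow normal to the layers, continuity requires the same specific discharge q through every layer.
Σ(b_i/K_i) = 6.22/43.0 + 6.84/640 + 10.1/2.09e-06 = 4.833e+06 d.
q = Δh / Σ(b_i/K_i) = 5.51 / 4.833e+06 = 1.140e-06 m/day.
In each layer the seepage velocity is v_i = q/n_i, so the layer transit time is t_i = b_i·n_i / q:
  layer 1 (coarse sand): t_1 = 6.22 × 0.32 / 1.140e-06 = 1.746e+06 d
  layer 2 (clean gravel): t_2 = 6.84 × 0.20 / 1.140e-06 = 1.200e+06 d
  layer 3 (clay): t_3 = 10.1 × 0.06 / 1.140e-06 = 5.315e+05 d
Total t = Σ t_i = 3.477e+06 days = 9519 years.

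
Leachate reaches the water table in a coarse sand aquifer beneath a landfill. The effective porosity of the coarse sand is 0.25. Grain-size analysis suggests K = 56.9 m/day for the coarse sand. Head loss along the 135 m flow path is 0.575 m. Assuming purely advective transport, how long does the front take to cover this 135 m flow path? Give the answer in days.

139

Hydraulic gradient i = Δh / L = 0.575 / 135 = 0.004259.
Darcy flux q = K · i = 56.90 × 0.004259 = 0.2424 m/day.
Seepage velocity v = q / n_e = 0.2424 / 0.25 = 0.9694 m/day.
Travel time t = L / v = 135 / 0.9694 = 139.3 days.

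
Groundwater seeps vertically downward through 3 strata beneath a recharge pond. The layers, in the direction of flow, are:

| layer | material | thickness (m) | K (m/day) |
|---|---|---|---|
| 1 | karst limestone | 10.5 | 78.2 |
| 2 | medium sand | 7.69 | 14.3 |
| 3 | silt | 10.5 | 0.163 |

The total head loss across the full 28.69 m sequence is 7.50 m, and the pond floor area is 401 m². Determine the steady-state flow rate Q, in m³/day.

Flow is perpendicular to layering, so the layers act in series and the equivalent K is the thickness-weighted harmonic mean.
Total thickness L = 10.5 + 7.69 + 10.5 = 28.69 m.
Σ(b_i/K_i) = 10.5/78.2 + 7.69/14.3 + 10.5/0.163 = 65.09 d.
K_eq = L / Σ(b_i/K_i) = 28.69 / 65.09 = 0.4408 m/day.
Q = K_eq · A · (Δh/L) = 0.4408 × 401 × (7.50/28.69) = 46.21 m³/day.

46.2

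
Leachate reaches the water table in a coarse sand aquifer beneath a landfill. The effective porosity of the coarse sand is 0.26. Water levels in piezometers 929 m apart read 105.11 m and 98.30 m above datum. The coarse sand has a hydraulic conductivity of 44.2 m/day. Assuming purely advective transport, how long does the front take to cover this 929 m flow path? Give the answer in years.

Hydraulic gradient i = (105.11 − 98.30) / 929 = 6.81 / 929 = 0.007330.
Darcy flux q = K · i = 44.20 × 0.007330 = 0.3240 m/day.
Seepage velocity v = q / n_e = 0.3240 / 0.26 = 1.246 m/day.
Travel time t = L / v = 929 / 1.246 = 745.5 days = 2.041 years.

2.04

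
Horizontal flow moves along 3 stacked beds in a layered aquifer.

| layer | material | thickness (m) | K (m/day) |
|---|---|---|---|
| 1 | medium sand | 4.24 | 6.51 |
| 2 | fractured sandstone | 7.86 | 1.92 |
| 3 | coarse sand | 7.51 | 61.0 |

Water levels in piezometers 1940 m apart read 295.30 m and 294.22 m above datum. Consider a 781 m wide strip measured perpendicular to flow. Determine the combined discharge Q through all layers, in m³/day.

218

Flow is parallel to layering, so each bed carries its own Darcy discharge and the transmissivities add.
Σ(K_i·b_i) = 6.51×4.24 + 1.92×7.86 + 61.0×7.51 = 500.8 m²/day.
Hydraulic gradient i = (295.30 − 294.22) / 1940 = 1.08 / 1940 = 0.0005567.
Q = Σ(K_i·b_i) · W · i = 500.8 × 781 × 0.0005567 = 217.7 m³/day.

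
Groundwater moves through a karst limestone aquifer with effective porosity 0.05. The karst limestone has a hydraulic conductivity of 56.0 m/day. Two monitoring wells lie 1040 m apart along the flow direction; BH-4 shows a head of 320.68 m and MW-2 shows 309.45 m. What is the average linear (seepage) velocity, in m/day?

Hydraulic gradient i = (320.68 − 309.45) / 1040 = 11.23 / 1040 = 0.01080.
Darcy flux q = K · i = 56.00 × 0.01080 = 0.6047 m/day.
Seepage velocity v = q / n_e = 0.6047 / 0.05 = 12.09 m/day.

12.1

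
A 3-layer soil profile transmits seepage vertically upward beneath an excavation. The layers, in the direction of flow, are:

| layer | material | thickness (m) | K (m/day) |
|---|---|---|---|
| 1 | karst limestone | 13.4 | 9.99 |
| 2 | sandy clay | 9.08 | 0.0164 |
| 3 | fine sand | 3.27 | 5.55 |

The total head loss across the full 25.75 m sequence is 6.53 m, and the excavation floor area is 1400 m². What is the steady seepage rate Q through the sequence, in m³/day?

Flow is perpendicular to layering, so the layers act in series and the equivalent K is the thickness-weighted harmonic mean.
Total thickness L = 13.4 + 9.08 + 3.27 = 25.75 m.
Σ(b_i/K_i) = 13.4/9.99 + 9.08/0.0164 + 3.27/5.55 = 555.6 d.
K_eq = L / Σ(b_i/K_i) = 25.75 / 555.6 = 0.04635 m/day.
Q = K_eq · A · (Δh/L) = 0.04635 × 1400 × (6.53/25.75) = 16.45 m³/day.

16.5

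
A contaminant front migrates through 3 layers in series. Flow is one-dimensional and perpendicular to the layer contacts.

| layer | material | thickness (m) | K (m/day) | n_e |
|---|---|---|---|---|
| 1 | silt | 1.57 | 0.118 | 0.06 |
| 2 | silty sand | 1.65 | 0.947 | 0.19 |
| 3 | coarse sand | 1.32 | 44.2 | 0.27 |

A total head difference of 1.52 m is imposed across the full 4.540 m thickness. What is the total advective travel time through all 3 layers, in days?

With flow normal to the layers, continuity requires the same specific discharge q through every layer.
Σ(b_i/K_i) = 1.57/0.118 + 1.65/0.947 + 1.32/44.2 = 15.08 d.
q = Δh / Σ(b_i/K_i) = 1.52 / 15.08 = 0.1008 m/day.
In each layer the seepage velocity is v_i = q/n_i, so the layer transit time is t_i = b_i·n_i / q:
  layer 1 (silt): t_1 = 1.57 × 0.06 / 0.1008 = 0.9344 d
  layer 2 (silty sand): t_2 = 1.65 × 0.19 / 0.1008 = 3.110 d
  layer 3 (coarse sand): t_3 = 1.32 × 0.27 / 0.1008 = 3.535 d
Total t = Σ t_i = 7.579 days.

7.58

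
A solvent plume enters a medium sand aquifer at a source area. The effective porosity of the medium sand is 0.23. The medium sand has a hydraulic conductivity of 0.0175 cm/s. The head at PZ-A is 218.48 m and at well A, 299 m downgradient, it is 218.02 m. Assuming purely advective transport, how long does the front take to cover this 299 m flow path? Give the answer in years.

Convert K: 0.0175 cm/s × 864 = 15.12 m/day.
Hydraulic gradient i = (218.48 − 218.02) / 299 = 0.46 / 299 = 0.001538.
Darcy flux q = K · i = 15.12 × 0.001538 = 0.02326 m/day.
Seepage velocity v = q / n_e = 0.02326 / 0.23 = 0.1011 m/day.
Travel time t = L / v = 299 / 0.1011 = 2956 days = 8.094 years.

8.09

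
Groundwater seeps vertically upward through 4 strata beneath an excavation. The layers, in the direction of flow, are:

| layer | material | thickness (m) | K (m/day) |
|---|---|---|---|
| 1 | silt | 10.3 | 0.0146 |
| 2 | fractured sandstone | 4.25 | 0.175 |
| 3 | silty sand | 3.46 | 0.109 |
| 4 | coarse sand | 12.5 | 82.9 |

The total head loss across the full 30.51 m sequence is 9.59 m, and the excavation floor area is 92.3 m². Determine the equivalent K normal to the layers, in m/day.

Flow is perpendicular to layering, so the layers act in series and the equivalent K is the thickness-weighted harmonic mean.
Total thickness L = 10.3 + 4.25 + 3.46 + 12.5 = 30.51 m.
Σ(b_i/K_i) = 10.3/0.0146 + 4.25/0.175 + 3.46/0.109 + 12.5/82.9 = 761.7 d.
K_eq = L / Σ(b_i/K_i) = 30.51 / 761.7 = 0.04006 m/day.

0.0401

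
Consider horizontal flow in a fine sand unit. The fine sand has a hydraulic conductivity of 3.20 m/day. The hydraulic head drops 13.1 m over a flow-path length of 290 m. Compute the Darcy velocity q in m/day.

0.145

Hydraulic gradient i = Δh / L = 13.1 / 290 = 0.04517.
Specific discharge q = K · i = 3.200 × 0.04517 = 0.1446 m/day.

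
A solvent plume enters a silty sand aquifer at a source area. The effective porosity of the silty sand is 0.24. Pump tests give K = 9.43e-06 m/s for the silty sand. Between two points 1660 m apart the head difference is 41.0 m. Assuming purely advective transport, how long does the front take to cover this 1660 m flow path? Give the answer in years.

54.2

Convert K: 9.43e-06 m/s × 86400 = 0.8148 m/day.
Hydraulic gradient i = Δh / L = 41.0 / 1660 = 0.02470.
Darcy flux q = K · i = 0.8148 × 0.02470 = 0.02012 m/day.
Seepage velocity v = q / n_e = 0.02012 / 0.24 = 0.08385 m/day.
Travel time t = L / v = 1660 / 0.08385 = 19798 days = 54.20 years.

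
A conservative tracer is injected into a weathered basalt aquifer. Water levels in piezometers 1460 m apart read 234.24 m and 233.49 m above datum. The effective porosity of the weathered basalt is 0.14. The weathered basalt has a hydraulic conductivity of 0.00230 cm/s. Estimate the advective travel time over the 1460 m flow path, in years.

Convert K: 0.00230 cm/s × 864 = 1.987 m/day.
Hydraulic gradient i = (234.24 − 233.49) / 1460 = 0.75 / 1460 = 0.0005137.
Darcy flux q = K · i = 1.987 × 0.0005137 = 0.001021 m/day.
Seepage velocity v = q / n_e = 0.001021 / 0.14 = 0.007292 m/day.
Travel time t = L / v = 1460 / 0.007292 = 2.002e+05 days = 548.2 years.

548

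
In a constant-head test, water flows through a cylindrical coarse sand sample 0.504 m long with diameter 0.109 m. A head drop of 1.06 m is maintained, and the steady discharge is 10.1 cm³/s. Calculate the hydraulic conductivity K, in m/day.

Cross-sectional area A = π·(d/2)² = π × (0.109/2)² = 0.009331 m².
Convert discharge: 10.1 cm³/s = 1.010e-05 m³/s.
Darcy's law rearranged: K = Q·L / (A·Δh) = 1.010e-05 × 0.504 / (0.009331 × 1.06) = 0.0005146 m/s = 44.46 m/day.

44.5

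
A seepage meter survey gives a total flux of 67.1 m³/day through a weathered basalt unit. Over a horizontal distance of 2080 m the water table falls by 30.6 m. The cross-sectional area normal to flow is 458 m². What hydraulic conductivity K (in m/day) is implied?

9.96

Hydraulic gradient i = Δh / L = 30.6 / 2080 = 0.01471.
From Q = K·A·i, K = Q / (A·i) = 67.1 / (458.0 × 0.01471) = 9.959 m/day.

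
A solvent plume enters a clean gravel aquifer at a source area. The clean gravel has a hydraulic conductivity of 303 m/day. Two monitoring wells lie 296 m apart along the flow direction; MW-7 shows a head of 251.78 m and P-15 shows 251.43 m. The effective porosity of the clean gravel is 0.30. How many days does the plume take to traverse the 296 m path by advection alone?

248

Hydraulic gradient i = (251.78 − 251.43) / 296 = 0.35 / 296 = 0.001182.
Darcy flux q = K · i = 303.0 × 0.001182 = 0.3583 m/day.
Seepage velocity v = q / n_e = 0.3583 / 0.30 = 1.194 m/day.
Travel time t = L / v = 296 / 1.194 = 247.9 days.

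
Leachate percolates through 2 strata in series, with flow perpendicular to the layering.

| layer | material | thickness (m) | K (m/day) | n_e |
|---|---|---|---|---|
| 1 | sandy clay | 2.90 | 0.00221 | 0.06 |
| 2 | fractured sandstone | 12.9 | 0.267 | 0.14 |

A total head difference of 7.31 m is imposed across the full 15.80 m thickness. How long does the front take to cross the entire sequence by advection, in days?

With flow normal to the layers, continuity requires the same specific discharge q through every layer.
Σ(b_i/K_i) = 2.90/0.00221 + 12.9/0.267 = 1361 d.
q = Δh / Σ(b_i/K_i) = 7.31 / 1361 = 0.005373 m/day.
In each layer the seepage velocity is v_i = q/n_i, so the layer transit time is t_i = b_i·n_i / q:
  layer 1 (sandy clay): t_1 = 2.90 × 0.06 / 0.005373 = 32.38 d
  layer 2 (fractured sandstone): t_2 = 12.9 × 0.14 / 0.005373 = 336.1 d
Total t = Σ t_i = 368.5 days.

369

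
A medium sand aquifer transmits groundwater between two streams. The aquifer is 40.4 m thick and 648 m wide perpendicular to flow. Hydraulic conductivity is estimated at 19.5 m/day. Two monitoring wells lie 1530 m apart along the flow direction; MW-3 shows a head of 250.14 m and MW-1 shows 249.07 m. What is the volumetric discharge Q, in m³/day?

357

Cross-sectional area A = 648 × 40.4 = 26179 m².
Hydraulic gradient i = (250.14 − 249.07) / 1530 = 1.07 / 1530 = 0.0006993.
Darcy's law: Q = K · A · i = 19.50 × 26179 × 0.0006993 = 357.0 m³/day.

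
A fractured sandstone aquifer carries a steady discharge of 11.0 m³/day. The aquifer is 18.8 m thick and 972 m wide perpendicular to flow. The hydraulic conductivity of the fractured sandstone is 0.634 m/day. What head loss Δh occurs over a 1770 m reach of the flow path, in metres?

1.68

Cross-sectional area A = 972 × 18.8 = 18274 m².
From Q = K·A·i, i = Q / (K·A) = 11.0 / (0.6340 × 18274) = 0.0009495.
Head loss Δh = i · L = 0.0009495 × 1770 = 1.681 m.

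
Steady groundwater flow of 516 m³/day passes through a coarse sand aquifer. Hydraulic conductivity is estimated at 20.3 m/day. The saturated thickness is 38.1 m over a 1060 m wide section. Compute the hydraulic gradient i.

Cross-sectional area A = 1060 × 38.1 = 40386 m².
From Q = K·A·i, i = Q / (K·A) = 516 / (20.30 × 40386) = 0.0006294.

0.000629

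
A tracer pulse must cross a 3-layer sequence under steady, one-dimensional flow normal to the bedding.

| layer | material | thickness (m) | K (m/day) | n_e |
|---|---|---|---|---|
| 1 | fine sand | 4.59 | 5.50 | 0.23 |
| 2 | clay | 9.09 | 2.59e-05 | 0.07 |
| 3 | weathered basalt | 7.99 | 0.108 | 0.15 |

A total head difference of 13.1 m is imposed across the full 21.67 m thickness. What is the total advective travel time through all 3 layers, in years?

212

With flow normal to the layers, continuity requires the same specific discharge q through every layer.
Σ(b_i/K_i) = 4.59/5.50 + 9.09/2.59e-05 + 7.99/0.108 = 3.510e+05 d.
q = Δh / Σ(b_i/K_i) = 13.1 / 3.510e+05 = 3.732e-05 m/day.
In each layer the seepage velocity is v_i = q/n_i, so the layer transit time is t_i = b_i·n_i / q:
  layer 1 (fine sand): t_1 = 4.59 × 0.23 / 3.732e-05 = 28290 d
  layer 2 (clay): t_2 = 9.09 × 0.07 / 3.732e-05 = 17051 d
  layer 3 (weathered basalt): t_3 = 7.99 × 0.15 / 3.732e-05 = 32116 d
Total t = Σ t_i = 77457 days = 212.1 years.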